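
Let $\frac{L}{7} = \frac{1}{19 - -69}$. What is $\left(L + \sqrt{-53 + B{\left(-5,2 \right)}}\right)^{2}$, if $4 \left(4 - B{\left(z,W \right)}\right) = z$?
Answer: $- \frac{369727}{7744} + \frac{7 i \sqrt{191}}{88} \approx -47.744 + 1.0993 i$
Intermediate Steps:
$B{\left(z,W \right)} = 4 - \frac{z}{4}$
$L = \frac{7}{88}$ ($L = \frac{7}{19 - -69} = \frac{7}{19 + 69} = \frac{7}{88} \approx 0.079545$)
$\left(L + \sqrt{-53 + B{\left(-5,2 \right)}}\right)^{2} = \left(\frac{7}{88} + \sqrt{-53 + \left(4 - - \frac{5}{4}\right)}\right)^{2} = \left(\frac{7}{88} + \sqrt{-53 + \left(4 + \frac{5}{4}\right)}\right)^{2} = \left(\frac{7}{88} + \sqrt{-53 + \frac{21}{4}}\right)^{2} = \left(\frac{7}{88} + \sqrt{- \frac{191}{4}}\right)^{2} = \left(\frac{7}{88} + \frac{i \sqrt{191}}{2}\right)^{2}$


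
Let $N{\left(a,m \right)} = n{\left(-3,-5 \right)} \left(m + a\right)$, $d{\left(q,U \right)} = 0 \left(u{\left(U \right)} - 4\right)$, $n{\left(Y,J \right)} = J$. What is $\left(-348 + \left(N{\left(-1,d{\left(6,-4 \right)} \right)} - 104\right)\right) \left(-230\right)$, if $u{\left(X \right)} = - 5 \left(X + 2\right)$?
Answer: $102810$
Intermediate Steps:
$u{\left(X \right)} = -10 - 5 X$ ($u{\left(X \right)} = - 5 \left(2 + X\right) = -10 - 5 X$)
$d{\left(q,U \right)} = 0$ ($d{\left(q,U \right)} = 0 \left(\left(-10 - 5 U\right) - 4\right) = 0 \left(-14 - 5 U\right) = 0$)
$N{\left(a,m \right)} = - 5 a - 5 m$ ($N{\left(a,m \right)} = - 5 \left(m + a\right) = - 5 \left(a + m\right) = - 5 a - 5 m$)
$\left(-348 + \left(N{\left(-1,d{\left(6,-4 \right)} \right)} - 104\right)\right) \left(-230\right) = \left(-348 - 99\right) \left(-230\right) = \left(-447\right) \left(-230\right) = 102810$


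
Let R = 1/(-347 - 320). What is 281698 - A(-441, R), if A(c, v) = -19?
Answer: 281717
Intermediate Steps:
R = -1/667 (R = 1/(-667) = -1/667 ≈ -0.0014993)
281698 - A(-441, R) = 281698 - 1*(-19) = 281698 + 19 = 281717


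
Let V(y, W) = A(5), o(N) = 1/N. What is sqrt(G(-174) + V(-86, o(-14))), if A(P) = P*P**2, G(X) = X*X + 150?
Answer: sqrt(30551) ≈ 174.79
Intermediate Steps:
G(X) = 150 + X**2 (G(X) = X**2 + 150 = 150 + X**2)
A(P) = P**3
V(y, W) = 125 (V(y, W) = 5**3 = 125)
sqrt(G(-174) + V(-86, o(-14))) = sqrt((150 + (-174)**2) + 125) = sqrt((150 + 30276) + 125) = sqrt(30426 + 125) = sqrt(30551)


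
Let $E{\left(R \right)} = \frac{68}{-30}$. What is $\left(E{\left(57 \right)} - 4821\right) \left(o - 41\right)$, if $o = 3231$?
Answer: $- \frac{46158662}{3} \approx -1.5386 \cdot 10^{7}$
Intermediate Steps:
$E{\left(R \right)} = - \frac{34}{15}$ ($E{\left(R \right)} = 68 \left(- \frac{1}{30}\right) = - \frac{34}{15}$)
$\left(E{\left(57 \right)} - 4821\right) \left(o - 41\right) = \left(- \frac{34}{15} - 4821\right) \left(3231 - 41\right) = \left(- \frac{72349}{15}\right) 3190 = - \frac{46158662}{3}$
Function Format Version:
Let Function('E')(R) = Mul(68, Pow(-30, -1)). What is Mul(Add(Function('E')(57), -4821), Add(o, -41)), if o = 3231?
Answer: Rational(-46158662, 3) ≈ -1.5386e+7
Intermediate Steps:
Function('E')(R) = Rational(-34, 15) (Function('E')(R) = Mul(68, Rational(-1, 30)) = Rational(-34, 15))
Mul(Add(Function('E')(57), -4821), Add(o, -41)) = Mul(Add(Rational(-34, 15), -4821), Add(3231, -41)) = Mul(Rational(-72349, 15), 3190) = Rational(-46158662, 3)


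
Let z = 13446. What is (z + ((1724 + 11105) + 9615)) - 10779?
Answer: 25111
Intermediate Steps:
(z + ((1724 + 11105) + 9615)) - 10779 = (13446 + ((1724 + 11105) + 9615)) - 10779 = (13446 + (12829 + 9615)) - 10779 = (13446 + 22444) - 10779 = 35890 - 10779 = 25111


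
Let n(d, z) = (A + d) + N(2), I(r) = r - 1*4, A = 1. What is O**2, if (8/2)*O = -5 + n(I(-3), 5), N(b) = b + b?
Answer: 49/16 ≈ 3.0625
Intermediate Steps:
I(r) = -4 + r (I(r) = r - 4 = -4 + r)
N(b) = 2*b
n(d, z) = 5 + d (n(d, z) = (1 + d) + 2*2 = (1 + d) + 4 = 5 + d)
O = -7/4 (O = (-5 + (5 + (-4 - 3)))/4 = (-5 + (5 - 7))/4 = (-5 - 2)/4 = (1/4)*(-7) = -7/4 ≈ -1.7500)
O**2 = (-7/4)**2 = 49/16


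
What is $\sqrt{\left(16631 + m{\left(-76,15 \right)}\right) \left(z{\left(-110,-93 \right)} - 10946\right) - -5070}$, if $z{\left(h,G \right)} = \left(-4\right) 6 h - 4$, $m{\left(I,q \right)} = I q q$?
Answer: $2 \sqrt{975615} \approx 1975.5$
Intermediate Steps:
$m{\left(I,q \right)} = I q^{2}$
$z{\left(h,G \right)} = -4 - 24 h$ ($z{\left(h,G \right)} = - 24 h - 4 = -4 - 24 h$)
$\sqrt{\left(16631 + m{\left(-76,15 \right)}\right) \left(z{\left(-110,-93 \right)} - 10946\right) - -5070} = \sqrt{\left(16631 - 76 \cdot 15^{2}\right) \left(\left(-4 - -2640\right) - 10946\right) - -5070} = \sqrt{\left(16631 - 17100\right) \left(\left(-4 + 2640\right) - 10946\right) + \left(-379 + 5449\right)} = \sqrt{\left(16631 - 17100\right) \left(2636 - 10946\right) + 5070} = \sqrt{\left(-469\right) \left(-8310\right) + 5070} = \sqrt{3897390 + 5070} = \sqrt{3902460} = 2 \sqrt{975615}$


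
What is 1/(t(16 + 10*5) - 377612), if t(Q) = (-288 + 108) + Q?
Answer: -1/377726 ≈ -2.6474e-6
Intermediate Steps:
t(Q) = -180 + Q
1/(t(16 + 10*5) - 377612) = 1/((-180 + (16 + 10*5)) - 377612) = 1/((-180 + (16 + 50)) - 377612) = 1/((-180 + 66) - 377612) = 1/(-114 - 377612) = 1/(-377726) = -1/377726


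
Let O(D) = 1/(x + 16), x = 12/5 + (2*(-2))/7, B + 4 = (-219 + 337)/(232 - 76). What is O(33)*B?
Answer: -8855/48672 ≈ -0.18193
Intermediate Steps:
B = -253/78 (B = -4 + (-219 + 337)/(232 - 76) = -4 + 118/156 = -4 + 118*(1/156) = -4 + 59/78 = -253/78 ≈ -3.2436)
x = 64/35 (x = 12*(⅕) - 4*⅐ = 12/5 - 4/7 = 64/35 ≈ 1.8286)
O(D) = 35/624 (O(D) = 1/(64/35 + 16) = 1/(624/35) = 35/624)
O(33)*B = (35/624)*(-253/78) = -8855/48672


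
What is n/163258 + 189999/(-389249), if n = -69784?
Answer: -29091104479/31774006621 ≈ -0.91556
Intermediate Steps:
n/163258 + 189999/(-389249) = -69784/163258 + 189999/(-389249) = -69784*1/163258 + 189999*(-1/389249) = -34892/81629 - 189999/389249 = -29091104479/31774006621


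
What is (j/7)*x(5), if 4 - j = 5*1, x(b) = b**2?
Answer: -25/7 ≈ -3.5714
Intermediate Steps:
j = -1 (j = 4 - 5 = -1)
(j/7)*x(5) = (-1/7)*5**2 = ((1/7)*(-1))*25 = -1/7*25 = -25/7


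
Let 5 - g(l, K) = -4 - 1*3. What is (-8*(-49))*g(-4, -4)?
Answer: 4704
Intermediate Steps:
g(l, K) = 12 (g(l, K) = 5 - (-4 - 1*3) = 5 - (-4 - 3) = 5 - 1*(-7) = 5 + 7 = 12)
(-8*(-49))*g(-4, -4) = -8*(-49)*12 = 392*12 = 4704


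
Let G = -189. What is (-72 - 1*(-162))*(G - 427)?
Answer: -55440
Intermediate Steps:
(-72 - 1*(-162))*(G - 427) = (-72 - 1*(-162))*(-189 - 427) = (-72 + 162)*(-616) = 90*(-616) = -55440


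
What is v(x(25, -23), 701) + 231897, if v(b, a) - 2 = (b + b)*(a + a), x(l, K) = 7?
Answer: 251527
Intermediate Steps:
v(b, a) = 2 + 4*a*b (v(b, a) = 2 + (b + b)*(a + a) = 2 + (2*b)*(2*a) = 2 + 4*a*b)
v(x(25, -23), 701) + 231897 = (2 + 4*701*7) + 231897 = (2 + 19628) + 231897 = 19630 + 231897 = 251527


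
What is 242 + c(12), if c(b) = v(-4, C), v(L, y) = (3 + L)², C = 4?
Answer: 243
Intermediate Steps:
c(b) = 1 (c(b) = (3 - 4)² = (-1)² = 1)
242 + c(12) = 242 + 1 = 243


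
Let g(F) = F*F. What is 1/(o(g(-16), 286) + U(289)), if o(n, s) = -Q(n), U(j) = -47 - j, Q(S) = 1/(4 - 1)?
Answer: -3/1009 ≈ -0.0029732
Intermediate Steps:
Q(S) = 1/3
g(F) = F**2
o(n, s) = -1/3 (o(n, s) = -1*1/3 = -1/3)
1/(o(g(-16), 286) + U(289)) = 1/(-1/3 + (-47 - 1*289)) = 1/(-1/3 + (-47 - 289)) = 1/(-1/3 - 336) = 1/(-1009/3) = -3/1009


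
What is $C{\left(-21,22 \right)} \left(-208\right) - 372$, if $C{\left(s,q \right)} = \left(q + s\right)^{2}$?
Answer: $-580$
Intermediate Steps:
$C{\left(-21,22 \right)} \left(-208\right) - 372 = \left(22 - 21\right)^{2} \left(-208\right) - 372 = 1^{2} \left(-208\right) - 372 = 1 \left(-208\right) - 372 = -208 - 372 = -580$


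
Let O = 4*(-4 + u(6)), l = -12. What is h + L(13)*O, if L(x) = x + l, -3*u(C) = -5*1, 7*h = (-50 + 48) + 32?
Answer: -106/21 ≈ -5.0476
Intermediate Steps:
h = 30/7 (h = ((-50 + 48) + 32)/7 = (-2 + 32)/7 = (⅐)*30 = 30/7 ≈ 4.2857)
u(C) = 5/3 (u(C) = -(-5)/3 = -⅓*(-5) = 5/3)
O = -28/3 (O = 4*(-4 + 5/3) = 4*(-7/3) = -28/3 ≈ -9.3333)
L(x) = -12 + x (L(x) = x - 12 = -12 + x)
h + L(13)*O = 30/7 + (-12 + 13)*(-28/3) = 30/7 + 1*(-28/3) = 30/7 - 28/3 = -106/21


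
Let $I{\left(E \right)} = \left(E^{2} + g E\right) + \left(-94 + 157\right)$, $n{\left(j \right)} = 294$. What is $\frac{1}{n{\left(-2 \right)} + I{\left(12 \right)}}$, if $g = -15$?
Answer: $\frac{1}{321} \approx 0.0031153$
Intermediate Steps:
$I{\left(E \right)} = 63 + E^{2} - 15 E$ ($I{\left(E \right)} = \left(E^{2} - 15 E\right) + \left(-94 + 157\right) = \left(E^{2} - 15 E\right) + 63 = 63 + E^{2} - 15 E$)
$\frac{1}{n{\left(-2 \right)} + I{\left(12 \right)}} = \frac{1}{294 + \left(63 + 12^{2} - 180\right)} = \frac{1}{294 + \left(63 + 144 - 180\right)} = \frac{1}{294 + 27} = \frac{1}{321}$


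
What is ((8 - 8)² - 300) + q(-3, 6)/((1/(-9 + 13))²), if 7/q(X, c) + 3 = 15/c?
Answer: -524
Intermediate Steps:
q(X, c) = 7/(-3 + 15/c)
((8 - 8)² - 300) + q(-3, 6)/((1/(-9 + 13))²) = ((8 - 8)² - 300) + (-7*6/(-15 + 3*6))/((1/(-9 + 13))²) = (0² - 300) + (-7*6/(-15 + 18))/((1/4)²) = (0 - 300) + (-7*6/3)/((¼)²) = -300 + (-7*6*⅓)/(1/16) = -300 - 14*16 = -300 - 224 = -524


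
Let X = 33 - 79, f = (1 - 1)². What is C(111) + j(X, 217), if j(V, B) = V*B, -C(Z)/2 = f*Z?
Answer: -9982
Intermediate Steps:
f = 0 (f = 0² = 0)
X = -46
C(Z) = 0 (C(Z) = -0*Z = -2*0 = 0)
j(V, B) = B*V
C(111) + j(X, 217) = 0 + 217*(-46) = 0 - 9982 = -9982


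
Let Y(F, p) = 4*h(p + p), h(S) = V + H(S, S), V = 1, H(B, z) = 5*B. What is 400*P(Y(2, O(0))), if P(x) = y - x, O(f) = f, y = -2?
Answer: -2400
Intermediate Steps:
h(S) = 1 + 5*S
Y(F, p) = 4 + 40*p (Y(F, p) = 4*(1 + 5*(p + p)) = 4*(1 + 5*(2*p)) = 4*(1 + 10*p) = 4 + 40*p)
P(x) = -2 - x
400*P(Y(2, O(0))) = 400*(-2 - (4 + 40*0)) = 400*(-2 - (4 + 0)) = 400*(-2 - 1*4) = 400*(-2 - 4) = 400*(-6) = -2400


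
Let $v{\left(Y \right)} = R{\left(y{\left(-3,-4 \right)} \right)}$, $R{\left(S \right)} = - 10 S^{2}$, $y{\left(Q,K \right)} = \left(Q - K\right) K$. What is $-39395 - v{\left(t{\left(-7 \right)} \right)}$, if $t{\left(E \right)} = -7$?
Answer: $-39235$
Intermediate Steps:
$y{\left(Q,K \right)} = K \left(Q - K\right)$
$v{\left(Y \right)} = -160$ ($v{\left(Y \right)} = - 10 \left(- 4 \left(-3 - -4\right)\right)^{2} = - 10 \left(- 4 \left(-3 + 4\right)\right)^{2} = - 10 \left(\left(-4\right) 1\right)^{2} = - 10 \left(-4\right)^{2} = \left(-10\right) 16 = -160$)
$-39395 - v{\left(t{\left(-7 \right)} \right)} = -39395 - -160 = -39395 + 160 = -39235$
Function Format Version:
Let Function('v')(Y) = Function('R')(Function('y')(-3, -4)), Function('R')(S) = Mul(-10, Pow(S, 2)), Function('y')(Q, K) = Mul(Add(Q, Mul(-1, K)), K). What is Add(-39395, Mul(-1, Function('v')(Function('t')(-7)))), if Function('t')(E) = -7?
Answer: -39235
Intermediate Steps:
Function('y')(Q, K) = Mul(K, Add(Q, Mul(-1, K)))
Function('v')(Y) = -160 (Function('v')(Y) = Mul(-10, Pow(Mul(-4, Add(-3, Mul(-1, -4))), 2)) = Mul(-10, Pow(Mul(-4, Add(-3, 4)), 2)) = Mul(-10, Pow(Mul(-4, 1), 2)) = Mul(-10, Pow(-4, 2)) = Mul(-10, 16) = -160)
Add(-39395, Mul(-1, Function('v')(Function('t')(-7)))) = Add(-39395, Mul(-1, -160)) = Add(-39395, 160) = -39235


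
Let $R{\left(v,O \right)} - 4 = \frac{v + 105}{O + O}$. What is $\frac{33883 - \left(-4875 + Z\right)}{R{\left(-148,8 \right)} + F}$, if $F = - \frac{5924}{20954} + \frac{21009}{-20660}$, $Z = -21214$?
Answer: $\frac{51924913860160}{11162953} \approx 4.6515 \cdot 10^{6}$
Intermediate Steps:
$F = - \frac{281306213}{216454820}$ ($F = \left(-5924\right) \frac{1}{20954} + 21009 \left(- \frac{1}{20660}\right) = - \frac{2962}{10477} - \frac{21009}{20660} = - \frac{281306213}{216454820} \approx -1.2996$)
$R{\left(v,O \right)} = 4 + \frac{105 + v}{2 O}$ ($R{\left(v,O \right)} = 4 + \frac{v + 105}{O + O} = 4 + \frac{105 + v}{2 O}$)
$\frac{33883 - \left(-4875 + Z\right)}{R{\left(-148,8 \right)} + F} = \frac{33883 + \left(4875 - -21214\right)}{\frac{105 - 148 + 8 \cdot 8}{2 \cdot 8} - \frac{281306213}{216454820}} = \frac{33883 + \left(4875 + 21214\right)}{\frac{1}{2} \cdot \frac{1}{8} \left(105 - 148 + 64\right) - \frac{281306213}{216454820}} = \frac{33883 + 26089}{\frac{1}{2} \cdot \frac{1}{8} \cdot 21 - \frac{281306213}{216454820}} = \frac{59972}{\frac{21}{16} - \frac{281306213}{216454820}} = \frac{59972}{\frac{11162953}{865819280}} = 59972 \cdot \frac{865819280}{11162953} = \frac{51924913860160}{11162953}$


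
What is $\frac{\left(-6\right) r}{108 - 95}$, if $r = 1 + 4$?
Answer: $- \frac{30}{13} \approx -2.3077$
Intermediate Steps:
$r = 5$
$\frac{\left(-6\right) r}{108 - 95} = \frac{\left(-6\right) 5}{108 - 95} = \frac{1}{13} \left(-30\right) = - \frac{30}{13}$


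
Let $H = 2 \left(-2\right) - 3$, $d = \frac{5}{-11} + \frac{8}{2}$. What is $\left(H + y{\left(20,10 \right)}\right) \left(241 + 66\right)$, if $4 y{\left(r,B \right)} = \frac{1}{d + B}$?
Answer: $- \frac{1277427}{596} \approx -2143.3$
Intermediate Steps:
$d = \frac{39}{11}$ ($d = 5 \left(- \frac{1}{11}\right) + 8 \cdot \frac{1}{2} = - \frac{5}{11} + 4 = \frac{39}{11} \approx 3.5455$)
$H = -7$ ($H = -4 - 3 = -7$)
$y{\left(r,B \right)} = \frac{1}{4 \left(\frac{39}{11} + B\right)}$
$\left(H + y{\left(20,10 \right)}\right) \left(241 + 66\right) = \left(-7 + \frac{11}{4 \left(39 + 11 \cdot 10\right)}\right) \left(241 + 66\right) = \left(-7 + \frac{11}{4 \left(39 + 110\right)}\right) 307 = \left(-7 + \frac{11}{4 \cdot 149}\right) 307 = \left(-7 + \frac{11}{4} \cdot \frac{1}{149}\right) 307 = \left(-7 + \frac{11}{596}\right) 307 = \left(- \frac{4161}{596}\right) 307 = - \frac{1277427}{596}$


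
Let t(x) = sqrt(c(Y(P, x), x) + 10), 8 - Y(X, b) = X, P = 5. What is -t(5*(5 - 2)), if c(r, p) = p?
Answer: -5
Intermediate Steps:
Y(X, b) = 8 - X
t(x) = sqrt(10 + x) (t(x) = sqrt(x + 10) = sqrt(10 + x))
-t(5*(5 - 2)) = -sqrt(10 + 5*(5 - 2)) = -sqrt(10 + 5*3) = -sqrt(10 + 15) = -sqrt(25) = -1*5 = -5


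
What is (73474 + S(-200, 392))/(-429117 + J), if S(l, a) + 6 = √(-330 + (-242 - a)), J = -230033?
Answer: -36734/329575 - I*√241/329575 ≈ -0.11146 - 4.7104e-5*I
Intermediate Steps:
S(l, a) = -6 + √(-572 - a) (S(l, a) = -6 + √(-330 + (-242 - a)) = -6 + √(-572 - a))
(73474 + S(-200, 392))/(-429117 + J) = (73474 + (-6 + √(-572 - 1*392)))/(-429117 - 230033) = (73474 + (-6 + √(-572 - 392)))/(-659150) = (73474 + (-6 + √(-964)))*(-1/659150) = (73474 + (-6 + 2*I*√241))*(-1/659150) = (73468 + 2*I*√241)*(-1/659150) = -36734/329575 - I*√241/329575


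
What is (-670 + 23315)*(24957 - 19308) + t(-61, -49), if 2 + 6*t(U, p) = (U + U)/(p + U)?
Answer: 42214129601/330 ≈ 1.2792e+8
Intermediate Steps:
t(U, p) = -⅓ + U/(3*(U + p)) (t(U, p) = -⅓ + ((U + U)/(p + U))/6 = -⅓ + ((2*U)/(U + p))/6 = -⅓ + (2*U/(U + p))/6 = -⅓ + U/(3*(U + p)))
(-670 + 23315)*(24957 - 19308) + t(-61, -49) = (-670 + 23315)*(24957 - 19308) - 1*(-49)/(3*(-61) + 3*(-49)) = 22645*5649 - 1*(-49)/(-183 - 147) = 127921605 - 1*(-49)/(-330) = 127921605 - 1*(-49)*(-1/330) = 127921605 - 49/330 = 42214129601/330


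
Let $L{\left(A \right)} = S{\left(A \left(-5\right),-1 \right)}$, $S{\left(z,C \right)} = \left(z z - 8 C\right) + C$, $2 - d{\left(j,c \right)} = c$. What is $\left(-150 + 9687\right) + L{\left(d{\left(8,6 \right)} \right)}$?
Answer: $9944$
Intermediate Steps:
$d{\left(j,c \right)} = 2 - c$
$S{\left(z,C \right)} = z^{2} - 7 C$ ($S{\left(z,C \right)} = \left(z^{2} - 8 C\right) + C = z^{2} - 7 C$)
$L{\left(A \right)} = 7 + 25 A^{2}$ ($L{\left(A \right)} = \left(A \left(-5\right)\right)^{2} - -7 = \left(- 5 A\right)^{2} + 7 = 25 A^{2} + 7 = 7 + 25 A^{2}$)
$\left(-150 + 9687\right) + L{\left(d{\left(8,6 \right)} \right)} = \left(-150 + 9687\right) + \left(7 + 25 \left(2 - 6\right)^{2}\right) = 9537 + \left(7 + 25 \left(2 - 6\right)^{2}\right) = 9537 + \left(7 + 25 \left(-4\right)^{2}\right) = 9537 + \left(7 + 25 \cdot 16\right) = 9537 + \left(7 + 400\right) = 9537 + 407 = 9944$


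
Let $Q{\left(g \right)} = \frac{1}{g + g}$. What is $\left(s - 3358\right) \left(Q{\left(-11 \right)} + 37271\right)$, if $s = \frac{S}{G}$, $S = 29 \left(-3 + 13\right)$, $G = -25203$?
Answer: $- \frac{34697454916702}{277233} \approx -1.2516 \cdot 10^{8}$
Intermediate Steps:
$Q{\left(g \right)} = \frac{1}{2 g}$
$S = 290$ ($S = 29 \cdot 10 = 290$)
$s = - \frac{290}{25203}$ ($s = \frac{290}{-25203} = 290 \left(- \frac{1}{25203}\right) = - \frac{290}{25203} \approx -0.011507$)
$\left(s - 3358\right) \left(Q{\left(-11 \right)} + 37271\right) = \left(- \frac{290}{25203} - 3358\right) \left(\frac{1}{2 \left(-11\right)} + 37271\right) = - \frac{84631964 \left(\frac{1}{2} \left(- \frac{1}{11}\right) + 37271\right)}{25203} = - \frac{84631964 \left(- \frac{1}{22} + 37271\right)}{25203} = \left(- \frac{84631964}{25203}\right) \frac{819961}{22} = - \frac{34697454916702}{277233}$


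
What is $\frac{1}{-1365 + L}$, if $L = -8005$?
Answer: $- \frac{1}{9370} \approx -0.00010672$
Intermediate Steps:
$\frac{1}{-1365 + L} = \frac{1}{-1365 - 8005} = \frac{1}{-9370} = - \frac{1}{9370}$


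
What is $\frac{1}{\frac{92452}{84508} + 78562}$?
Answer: $\frac{21127}{1659802487} \approx 1.2729 \cdot 10^{-5}$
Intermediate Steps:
$\frac{1}{\frac{92452}{84508} + 78562} = \frac{1}{92452 \cdot \frac{1}{84508} + 78562} = \frac{1}{\frac{23113}{21127} + 78562} = \frac{1}{\frac{1659802487}{21127}} = \frac{21127}{1659802487}$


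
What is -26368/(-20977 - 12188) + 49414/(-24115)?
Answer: -200590198/159954795 ≈ -1.2540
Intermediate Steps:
-26368/(-20977 - 12188) + 49414/(-24115) = -26368/(-33165) + 49414*(-1/24115) = -26368*(-1/33165) - 49414/24115 = 26368/33165 - 49414/24115 = -200590198/159954795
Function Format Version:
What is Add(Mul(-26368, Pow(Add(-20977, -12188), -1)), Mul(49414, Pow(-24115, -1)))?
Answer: Rational(-200590198, 159954795) ≈ -1.2540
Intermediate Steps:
Add(Mul(-26368, Pow(Add(-20977, -12188), -1)), Mul(49414, Pow(-24115, -1))) = Add(Mul(-26368, Pow(-33165, -1)), Mul(49414, Rational(-1, 24115))) = Add(Mul(-26368, Rational(-1, 33165)), Rational(-49414, 24115)) = Add(Rational(26368, 33165), Rational(-49414, 24115)) = Rational(-200590198, 159954795)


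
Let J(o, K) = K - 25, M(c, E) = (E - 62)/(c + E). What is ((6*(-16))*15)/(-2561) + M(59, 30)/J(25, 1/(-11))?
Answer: 9068408/15727101 ≈ 0.57661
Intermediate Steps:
M(c, E) = (-62 + E)/(E + c)
J(o, K) = -25 + K
((6*(-16))*15)/(-2561) + M(59, 30)/J(25, 1/(-11)) = ((6*(-16))*15)/(-2561) + ((-62 + 30)/(30 + 59))/(-25 + 1/(-11)) = -96*15*(-1/2561) + (-32/89)/(-25 - 1/11) = -1440*(-1/2561) + ((1/89)*(-32))/(-276/11) = 1440/2561 - 32/89*(-11/276) = 1440/2561 + 88/6141 = 9068408/15727101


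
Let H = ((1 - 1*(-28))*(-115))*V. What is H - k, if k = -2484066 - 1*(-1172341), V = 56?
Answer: 1124965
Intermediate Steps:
k = -1311725 (k = -2484066 + 1172341 = -1311725)
H = -186760 (H = ((1 - 1*(-28))*(-115))*56 = ((1 + 28)*(-115))*56 = (29*(-115))*56 = -3335*56 = -186760)
H - k = -186760 - 1*(-1311725) = -186760 + 1311725 = 1124965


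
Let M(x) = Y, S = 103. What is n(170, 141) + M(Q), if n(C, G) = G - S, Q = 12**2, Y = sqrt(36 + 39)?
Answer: 38 + 5*sqrt(3) ≈ 46.660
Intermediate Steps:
Y = 5*sqrt(3) (Y = sqrt(75) = 5*sqrt(3) ≈ 8.6602)
Q = 144
n(C, G) = -103 + G (n(C, G) = G - 1*103 = G - 103 = -103 + G)
M(x) = 5*sqrt(3)
n(170, 141) + M(Q) = (-103 + 141) + 5*sqrt(3) = 38 + 5*sqrt(3)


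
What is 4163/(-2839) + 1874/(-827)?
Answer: -8763087/2347853 ≈ -3.7324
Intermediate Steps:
4163/(-2839) + 1874/(-827) = 4163*(-1/2839) + 1874*(-1/827) = -4163/2839 - 1874/827 = -8763087/2347853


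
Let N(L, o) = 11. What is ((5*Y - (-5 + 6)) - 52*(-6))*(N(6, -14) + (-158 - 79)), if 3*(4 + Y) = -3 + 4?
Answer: -198428/3 ≈ -66143.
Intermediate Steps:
Y = -11/3 (Y = -4 + (-3 + 4)/3 = -4 + (1/3)*1 = -4 + 1/3 = -11/3 ≈ -3.6667)
((5*Y - (-5 + 6)) - 52*(-6))*(N(6, -14) + (-158 - 79)) = ((5*(-11/3) - (-5 + 6)) - 52*(-6))*(11 + (-158 - 79)) = ((-55/3 - 1*1) + 312)*(11 - 237) = ((-55/3 - 1) + 312)*(-226) = (-58/3 + 312)*(-226) = (878/3)*(-226) = -198428/3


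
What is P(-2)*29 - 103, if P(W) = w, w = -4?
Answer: -219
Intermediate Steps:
P(W) = -4
P(-2)*29 - 103 = -4*29 - 103 = -116 - 103 = -219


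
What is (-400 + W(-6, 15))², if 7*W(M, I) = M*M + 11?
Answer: 7579009/49 ≈ 1.5467e+5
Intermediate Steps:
W(M, I) = 11/7 + M²/7 (W(M, I) = (M*M + 11)/7 = (M² + 11)/7 = (11 + M²)/7 = 11/7 + M²/7)
(-400 + W(-6, 15))² = (-400 + (11/7 + (⅐)*(-6)²))² = (-400 + (11/7 + (⅐)*36))² = (-400 + (11/7 + 36/7))² = (-400 + 47/7)² = (-2753/7)² = 7579009/49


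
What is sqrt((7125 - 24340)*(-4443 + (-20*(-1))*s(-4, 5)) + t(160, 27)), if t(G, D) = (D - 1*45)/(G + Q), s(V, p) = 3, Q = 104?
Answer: sqrt(36519418947)/22 ≈ 8686.4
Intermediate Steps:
t(G, D) = (-45 + D)/(104 + G) (t(G, D) = (D - 1*45)/(G + 104) = (D - 45)/(104 + G) = (-45 + D)/(104 + G))
sqrt((7125 - 24340)*(-4443 + (-20*(-1))*s(-4, 5)) + t(160, 27)) = sqrt((7125 - 24340)*(-4443 - 20*(-1)*3) + (-45 + 27)/(104 + 160)) = sqrt(-17215*(-4443 + 20*3) - 18/264) = sqrt(-17215*(-4443 + 60) + (1/264)*(-18)) = sqrt(-17215*(-4383) - 3/44) = sqrt(75453345 - 3/44) = sqrt(3319947177/44) = sqrt(36519418947)/22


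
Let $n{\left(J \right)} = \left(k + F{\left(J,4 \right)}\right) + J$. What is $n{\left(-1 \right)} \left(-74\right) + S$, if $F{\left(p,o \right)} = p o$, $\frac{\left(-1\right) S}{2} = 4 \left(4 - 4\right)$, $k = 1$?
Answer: $296$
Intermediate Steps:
$S = 0$ ($S = - 2 \cdot 4 \left(4 - 4\right) = - 2 \cdot 4 \cdot 0 = \left(-2\right) 0 = 0$)
$F{\left(p,o \right)} = o p$
$n{\left(J \right)} = 1 + 5 J$ ($n{\left(J \right)} = \left(1 + 4 J\right) + J = 1 + 5 J$)
$n{\left(-1 \right)} \left(-74\right) + S = \left(1 + 5 \left(-1\right)\right) \left(-74\right) + 0 = \left(1 - 5\right) \left(-74\right) + 0 = \left(-4\right) \left(-74\right) + 0 = 296 + 0 = 296$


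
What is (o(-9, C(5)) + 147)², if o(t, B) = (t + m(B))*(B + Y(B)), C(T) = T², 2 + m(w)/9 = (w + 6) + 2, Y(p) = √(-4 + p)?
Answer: 49099509 + 3724380*√21 ≈ 6.6167e+7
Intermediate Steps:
m(w) = 54 + 9*w (m(w) = -18 + 9*((w + 6) + 2) = -18 + 9*((6 + w) + 2) = -18 + 9*(8 + w) = -18 + (72 + 9*w) = 54 + 9*w)
o(t, B) = (B + √(-4 + B))*(54 + t + 9*B) (o(t, B) = (t + (54 + 9*B))*(B + √(-4 + B)) = (54 + t + 9*B)*(B + √(-4 + B)) = (B + √(-4 + B))*(54 + t + 9*B))
(o(-9, C(5)) + 147)² = ((5²*(-9) - 9*√(-4 + 5²) + 9*5²*(6 + 5²) + 9*√(-4 + 5²)*(6 + 5²)) + 147)² = ((25*(-9) - 9*√(-4 + 25) + 9*25*(6 + 25) + 9*√(-4 + 25)*(6 + 25)) + 147)² = ((-225 - 9*√21 + 9*25*31 + 9*√21*31) + 147)² = ((-225 - 9*√21 + 6975 + 279*√21) + 147)² = ((6750 + 270*√21) + 147)² = (6897 + 270*√21)²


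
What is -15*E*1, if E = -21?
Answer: 315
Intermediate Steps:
-15*E*1 = -15*(-21)*1 = 315*1 = 315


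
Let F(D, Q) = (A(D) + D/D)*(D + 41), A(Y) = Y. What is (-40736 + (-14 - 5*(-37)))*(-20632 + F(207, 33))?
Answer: -1255567880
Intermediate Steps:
F(D, Q) = (1 + D)*(41 + D) (F(D, Q) = (D + D/D)*(D + 41) = (D + 1)*(41 + D) = (1 + D)*(41 + D))
(-40736 + (-14 - 5*(-37)))*(-20632 + F(207, 33)) = (-40736 + (-14 - 5*(-37)))*(-20632 + (41 + 207² + 42*207)) = (-40736 + (-14 + 185))*(-20632 + (41 + 42849 + 8694)) = (-40736 + 171)*(-20632 + 51584) = -40565*30952 = -1255567880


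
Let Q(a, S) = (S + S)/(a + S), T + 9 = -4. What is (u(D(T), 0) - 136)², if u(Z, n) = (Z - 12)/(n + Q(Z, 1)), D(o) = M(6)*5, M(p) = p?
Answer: 20449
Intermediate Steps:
T = -13 (T = -9 - 4 = -13)
D(o) = 30 (D(o) = 6*5 = 30)
Q(a, S) = 2*S/(S + a) (Q(a, S) = (2*S)/(S + a) = 2*S/(S + a))
u(Z, n) = (-12 + Z)/(n + 2/(1 + Z)) (u(Z, n) = (Z - 12)/(n + 2*1/(1 + Z)) = (-12 + Z)/(n + 2/(1 + Z)))
(u(D(T), 0) - 136)² = ((1 + 30)*(-12 + 30)/(2 + 0*(1 + 30)) - 136)² = (31*18/(2 + 0*31) - 136)² = (31*18/(2 + 0) - 136)² = (31*18/2 - 136)² = ((½)*31*18 - 136)² = (279 - 136)² = 143² = 20449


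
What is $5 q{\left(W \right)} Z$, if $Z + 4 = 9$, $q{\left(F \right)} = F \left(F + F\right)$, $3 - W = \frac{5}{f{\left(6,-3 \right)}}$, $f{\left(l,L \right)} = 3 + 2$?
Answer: $200$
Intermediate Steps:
$f{\left(l,L \right)} = 5$
$W = 2$ ($W = 3 - \frac{5}{5} = 3 - 5 \cdot \frac{1}{5} = 3 - 1 = 2$)
$q{\left(F \right)} = 2 F^{2}$ ($q{\left(F \right)} = F 2 F = 2 F^{2}$)
$Z = 5$ ($Z = -4 + 9 = 5$)
$5 q{\left(W \right)} Z = 5 \cdot 2 \cdot 2^{2} \cdot 5 = 5 \cdot 2 \cdot 4 \cdot 5 = 5 \cdot 8 \cdot 5 = 40 \cdot 5 = 200$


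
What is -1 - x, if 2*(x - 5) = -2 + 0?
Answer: -5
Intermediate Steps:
x = 4 (x = 5 + (-2 + 0)/2 = 5 + (½)*(-2) = 5 - 1 = 4)
-1 - x = -1 - 1*4 = -1 - 4 = -5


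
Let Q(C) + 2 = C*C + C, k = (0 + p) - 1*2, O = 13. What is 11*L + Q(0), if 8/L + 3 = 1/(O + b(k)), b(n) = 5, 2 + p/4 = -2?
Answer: -1690/53 ≈ -31.887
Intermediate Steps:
p = -16 (p = -8 + 4*(-2) = -8 - 8 = -16)
k = -18 (k = (0 - 16) - 1*2 = -16 - 2 = -18)
Q(C) = -2 + C + C² (Q(C) = -2 + (C*C + C) = -2 + (C² + C) = -2 + (C + C²) = -2 + C + C²)
L = -144/53 (L = 8/(-3 + 1/(13 + 5)) = 8/(-3 + 1/18) = 8/(-53/18) = 8*(-18/53) = -144/53 ≈ -2.7170)
11*L + Q(0) = 11*(-144/53) + (-2 + 0 + 0²) = -1584/53 + (-2 + 0 + 0) = -1584/53 - 2 = -1690/53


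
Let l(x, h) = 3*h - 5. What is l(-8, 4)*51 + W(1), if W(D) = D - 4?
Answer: 354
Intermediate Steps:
l(x, h) = -5 + 3*h
W(D) = -4 + D
l(-8, 4)*51 + W(1) = (-5 + 3*4)*51 + (-4 + 1) = (-5 + 12)*51 - 3 = 7*51 - 3 = 357 - 3 = 354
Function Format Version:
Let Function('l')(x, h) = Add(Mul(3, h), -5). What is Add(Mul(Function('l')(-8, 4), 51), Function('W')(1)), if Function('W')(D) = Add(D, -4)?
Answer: 354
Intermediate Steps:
Function('l')(x, h) = Add(-5, Mul(3, h))
Function('W')(D) = Add(-4, D)
Add(Mul(Function('l')(-8, 4), 51), Function('W')(1)) = Add(Mul(Add(-5, Mul(3, 4)), 51), Add(-4, 1)) = Add(Mul(Add(-5, 12), 51), -3) = Add(Mul(7, 51), -3) = Add(357, -3) = 354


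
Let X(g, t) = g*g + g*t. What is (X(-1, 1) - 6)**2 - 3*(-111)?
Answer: 369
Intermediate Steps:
X(g, t) = g**2 + g*t
(X(-1, 1) - 6)**2 - 3*(-111) = (-(-1 + 1) - 6)**2 - 3*(-111) = (-1*0 - 6)**2 + 333 = (0 - 6)**2 + 333 = (-6)**2 + 333 = 36 + 333 = 369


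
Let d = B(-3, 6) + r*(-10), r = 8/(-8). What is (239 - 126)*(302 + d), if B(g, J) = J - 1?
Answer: 35821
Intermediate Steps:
r = -1 (r = 8*(-1/8) = -1)
B(g, J) = -1 + J
d = 15 (d = (-1 + 6) - 1*(-10) = 5 + 10 = 15)
(239 - 126)*(302 + d) = (239 - 126)*(302 + 15) = 113*317 = 35821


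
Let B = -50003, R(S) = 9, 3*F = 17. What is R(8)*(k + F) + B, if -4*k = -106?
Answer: -99427/2 ≈ -49714.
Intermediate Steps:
F = 17/3 (F = (⅓)*17 = 17/3 ≈ 5.6667)
k = 53/2 (k = -¼*(-106) = 53/2 ≈ 26.500)
R(8)*(k + F) + B = 9*(53/2 + 17/3) - 50003 = 9*(193/6) - 50003 = 579/2 - 50003 = -99427/2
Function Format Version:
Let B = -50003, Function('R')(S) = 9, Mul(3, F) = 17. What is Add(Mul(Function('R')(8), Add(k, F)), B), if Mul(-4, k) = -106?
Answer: Rational(-99427, 2) ≈ -49714.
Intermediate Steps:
F = Rational(17, 3) (F = Mul(Rational(1, 3), 17) = Rational(17, 3) ≈ 5.6667)
k = Rational(53, 2) (k = Mul(Rational(-1, 4), -106) = Rational(53, 2) ≈ 26.500)
Add(Mul(Function('R')(8), Add(k, F)), B) = Add(Mul(9, Add(Rational(53, 2), Rational(17, 3))), -50003) = Add(Mul(9, Rational(193, 6)), -50003) = Add(Rational(579, 2), -50003) = Rational(-99427, 2)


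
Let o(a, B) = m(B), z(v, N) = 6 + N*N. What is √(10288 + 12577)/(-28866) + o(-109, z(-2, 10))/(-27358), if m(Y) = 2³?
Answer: -4/13679 - √22865/28866 ≈ -0.0055308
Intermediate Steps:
m(Y) = 8
z(v, N) = 6 + N²
o(a, B) = 8
√(10288 + 12577)/(-28866) + o(-109, z(-2, 10))/(-27358) = √(10288 + 12577)/(-28866) + 8/(-27358) = √22865*(-1/28866) + 8*(-1/27358) = -√22865/28866 - 4/13679 = -4/13679 - √22865/28866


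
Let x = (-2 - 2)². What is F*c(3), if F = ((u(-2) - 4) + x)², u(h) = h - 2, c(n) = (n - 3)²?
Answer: 0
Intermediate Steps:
x = 16 (x = (-4)² = 16)
c(n) = (-3 + n)²
u(h) = -2 + h
F = 64 (F = (((-2 - 2) - 4) + 16)² = ((-4 - 4) + 16)² = (-8 + 16)² = 8² = 64)
F*c(3) = 64*(-3 + 3)² = 64*0² = 64*0 = 0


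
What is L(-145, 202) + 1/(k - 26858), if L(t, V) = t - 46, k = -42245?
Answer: -13198674/69103 ≈ -191.00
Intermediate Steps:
L(t, V) = -46 + t
L(-145, 202) + 1/(k - 26858) = (-46 - 145) + 1/(-42245 - 26858) = -191 + 1/(-69103) = -191 - 1/69103 = -13198674/69103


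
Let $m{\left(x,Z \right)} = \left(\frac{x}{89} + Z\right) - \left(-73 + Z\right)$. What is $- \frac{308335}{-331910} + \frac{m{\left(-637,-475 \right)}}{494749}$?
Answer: $\frac{2715751104407}{2922976102502} \approx 0.9291$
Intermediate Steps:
$m{\left(x,Z \right)} = 73 + \frac{x}{89}$ ($m{\left(x,Z \right)} = \left(x \frac{1}{89} + Z\right) - \left(-73 + Z\right) = \left(\frac{x}{89} + Z\right) - \left(-73 + Z\right) = \left(Z + \frac{x}{89}\right) - \left(-73 + Z\right) = 73 + \frac{x}{89}$)
$- \frac{308335}{-331910} + \frac{m{\left(-637,-475 \right)}}{494749} = - \frac{308335}{-331910} + \frac{73 + \frac{1}{89} \left(-637\right)}{494749} = \left(-308335\right) \left(- \frac{1}{331910}\right) + \left(73 - \frac{637}{89}\right) \frac{1}{494749} = \frac{61667}{66382} + \frac{5860}{89} \cdot \frac{1}{494749} = \frac{61667}{66382} + \frac{5860}{44032661} = \frac{2715751104407}{2922976102502}$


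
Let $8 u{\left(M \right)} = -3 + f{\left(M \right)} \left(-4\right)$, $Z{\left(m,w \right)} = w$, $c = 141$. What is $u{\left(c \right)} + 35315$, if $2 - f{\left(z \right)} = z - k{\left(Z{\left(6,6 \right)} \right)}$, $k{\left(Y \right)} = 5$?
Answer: $\frac{283053}{8} \approx 35382.0$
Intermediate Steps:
$f{\left(z \right)} = 7 - z$ ($f{\left(z \right)} = 2 - \left(z - 5\right) = 2 - \left(-5 + z\right) = 7 - z$)
$u{\left(M \right)} = - \frac{31}{8} + \frac{M}{2}$ ($u{\left(M \right)} = \frac{-3 + \left(7 - M\right) \left(-4\right)}{8} = \frac{-3 + \left(-28 + 4 M\right)}{8} = \frac{-31 + 4 M}{8} = - \frac{31}{8} + \frac{M}{2}$)
$u{\left(c \right)} + 35315 = \left(- \frac{31}{8} + \frac{1}{2} \cdot 141\right) + 35315 = \left(- \frac{31}{8} + \frac{141}{2}\right) + 35315 = \frac{533}{8} + 35315 = \frac{283053}{8}$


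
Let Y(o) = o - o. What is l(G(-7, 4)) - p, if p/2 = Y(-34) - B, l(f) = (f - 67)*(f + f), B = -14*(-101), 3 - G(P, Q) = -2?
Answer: 2208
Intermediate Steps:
Y(o) = 0
G(P, Q) = 5 (G(P, Q) = 3 - 1*(-2) = 3 + 2 = 5)
B = 1414
l(f) = 2*f*(-67 + f) (l(f) = (-67 + f)*(2*f) = 2*f*(-67 + f))
p = -2828 (p = 2*(0 - 1*1414) = 2*(0 - 1414) = 2*(-1414) = -2828)
l(G(-7, 4)) - p = 2*5*(-67 + 5) - 1*(-2828) = 2*5*(-62) + 2828 = -620 + 2828 = 2208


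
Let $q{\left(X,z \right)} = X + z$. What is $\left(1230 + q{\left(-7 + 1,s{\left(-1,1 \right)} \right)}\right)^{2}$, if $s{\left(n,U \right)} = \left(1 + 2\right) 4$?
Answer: $1527696$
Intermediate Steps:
$s{\left(n,U \right)} = 12$ ($s{\left(n,U \right)} = 3 \cdot 4 = 12$)
$\left(1230 + q{\left(-7 + 1,s{\left(-1,1 \right)} \right)}\right)^{2} = \left(1230 + \left(\left(-7 + 1\right) + 12\right)\right)^{2} = \left(1230 + \left(-6 + 12\right)\right)^{2} = \left(1230 + 6\right)^{2} = 1236^{2} = 1527696$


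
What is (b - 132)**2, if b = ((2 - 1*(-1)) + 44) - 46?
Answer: 17161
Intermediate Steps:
b = 1 (b = ((2 + 1) + 44) - 46 = (3 + 44) - 46 = 47 - 46 = 1)
(b - 132)**2 = (1 - 132)**2 = (-131)**2 = 17161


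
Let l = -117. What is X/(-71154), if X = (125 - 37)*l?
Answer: 572/3953 ≈ 0.14470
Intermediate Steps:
X = -10296 (X = (125 - 37)*(-117) = 88*(-117) = -10296)
X/(-71154) = -10296/(-71154) = -10296*(-1/71154) = 572/3953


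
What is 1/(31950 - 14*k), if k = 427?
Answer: 1/25972 ≈ 3.8503e-5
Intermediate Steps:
1/(31950 - 14*k) = 1/(31950 - 14*427) = 1/(31950 - 5978) = 1/25972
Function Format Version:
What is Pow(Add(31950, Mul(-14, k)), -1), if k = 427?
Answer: Rational(1, 25972) ≈ 3.8503e-5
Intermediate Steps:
Pow(Add(31950, Mul(-14, k)), -1) = Pow(Add(31950, Mul(-14, 427)), -1) = Pow(Add(31950, -5978), -1) = Pow(25972, -1) = Rational(1, 25972)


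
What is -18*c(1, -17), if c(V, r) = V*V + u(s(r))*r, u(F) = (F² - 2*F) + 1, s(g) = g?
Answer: 99126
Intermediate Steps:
u(F) = 1 + F² - 2*F
c(V, r) = V² + r*(1 + r² - 2*r) (c(V, r) = V*V + (1 + r² - 2*r)*r = V² + r*(1 + r² - 2*r))
-18*c(1, -17) = -18*(1² - 17*(1 + (-17)² - 2*(-17))) = -18*(1 - 17*(1 + 289 + 34)) = -18*(1 - 17*324) = -18*(1 - 5508) = -18*(-5507) = 99126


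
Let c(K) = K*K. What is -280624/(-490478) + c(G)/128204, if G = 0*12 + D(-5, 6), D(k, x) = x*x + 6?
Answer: 4605290311/7860155189 ≈ 0.58590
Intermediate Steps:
D(k, x) = 6 + x² (D(k, x) = x² + 6 = 6 + x²)
G = 42 (G = 0*12 + (6 + 6²) = 0 + (6 + 36) = 0 + 42 = 42)
c(K) = K²
-280624/(-490478) + c(G)/128204 = -280624/(-490478) + 42²/128204 = -280624*(-1/490478) + 1764*(1/128204) = 140312/245239 + 441/32051 = 4605290311/7860155189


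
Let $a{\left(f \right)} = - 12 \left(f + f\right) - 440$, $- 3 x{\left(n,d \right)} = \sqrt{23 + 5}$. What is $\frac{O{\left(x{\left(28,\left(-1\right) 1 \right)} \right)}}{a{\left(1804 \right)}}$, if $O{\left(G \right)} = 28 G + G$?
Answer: $\frac{29 \sqrt{7}}{65604} \approx 0.0011695$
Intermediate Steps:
$x{\left(n,d \right)} = - \frac{2 \sqrt{7}}{3}$ ($x{\left(n,d \right)} = - \frac{\sqrt{23 + 5}}{3} = - \frac{\sqrt{28}}{3} = - \frac{2 \sqrt{7}}{3}$)
$O{\left(G \right)} = 29 G$
$a{\left(f \right)} = -440 - 24 f$ ($a{\left(f \right)} = - 12 \cdot 2 f - 440 = - 24 f - 440 = -440 - 24 f$)
$\frac{O{\left(x{\left(28,\left(-1\right) 1 \right)} \right)}}{a{\left(1804 \right)}} = \frac{29 \left(- \frac{2 \sqrt{7}}{3}\right)}{-440 - 43296} = \frac{\left(- \frac{58}{3}\right) \sqrt{7}}{-440 - 43296} = \frac{\left(- \frac{58}{3}\right) \sqrt{7}}{-43736} = - \frac{58 \sqrt{7}}{3} \left(- \frac{1}{43736}\right) = \frac{29 \sqrt{7}}{65604}$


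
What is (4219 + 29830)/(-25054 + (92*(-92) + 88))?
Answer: -34049/33430 ≈ -1.0185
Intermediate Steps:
(4219 + 29830)/(-25054 + (92*(-92) + 88)) = 34049/(-25054 + (-8464 + 88)) = 34049/(-25054 - 8376) = 34049/(-33430) = 34049*(-1/33430) = -34049/33430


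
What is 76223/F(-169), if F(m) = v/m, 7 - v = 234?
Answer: 12881687/227 ≈ 56748.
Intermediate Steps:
v = -227 (v = 7 - 1*234 = 7 - 234 = -227)
F(m) = -227/m
76223/F(-169) = 76223/((-227/(-169))) = 76223/((-227*(-1/169))) = 76223/(227/169) = 76223*(169/227) = 12881687/227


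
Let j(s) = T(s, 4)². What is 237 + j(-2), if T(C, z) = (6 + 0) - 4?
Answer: 241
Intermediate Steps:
T(C, z) = 2 (T(C, z) = 6 - 4 = 2)
j(s) = 4 (j(s) = 2² = 4)
237 + j(-2) = 237 + 4 = 241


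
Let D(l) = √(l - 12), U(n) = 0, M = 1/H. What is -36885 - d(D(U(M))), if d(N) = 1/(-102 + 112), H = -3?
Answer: -368851/10 ≈ -36885.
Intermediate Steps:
M = -⅓ (M = 1/(-3) = -⅓ ≈ -0.33333)
D(l) = √(-12 + l)
d(N) = ⅒ (d(N) = 1/10 = ⅒)
-36885 - d(D(U(M))) = -36885 - 1*⅒ = -36885 - ⅒ = -368851/10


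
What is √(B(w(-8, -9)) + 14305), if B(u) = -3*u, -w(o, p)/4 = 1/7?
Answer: √701029/7 ≈ 119.61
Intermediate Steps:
w(o, p) = -4/7
√(B(w(-8, -9)) + 14305) = √(-3*(-4/7) + 14305) = √(12/7 + 14305) = √(100147/7) = √701029/7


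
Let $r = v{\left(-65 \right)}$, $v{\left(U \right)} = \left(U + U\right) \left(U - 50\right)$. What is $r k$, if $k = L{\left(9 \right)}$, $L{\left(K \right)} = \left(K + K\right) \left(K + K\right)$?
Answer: $4843800$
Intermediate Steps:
$v{\left(U \right)} = 2 U \left(-50 + U\right)$
$r = 14950$ ($r = 2 \left(-65\right) \left(-50 - 65\right) = 2 \left(-65\right) \left(-115\right) = 14950$)
$L{\left(K \right)} = 4 K^{2}$ ($L{\left(K \right)} = 2 K 2 K = 4 K^{2}$)
$k = 324$ ($k = 4 \cdot 9^{2} = 4 \cdot 81 = 324$)
$r k = 14950 \cdot 324 = 4843800$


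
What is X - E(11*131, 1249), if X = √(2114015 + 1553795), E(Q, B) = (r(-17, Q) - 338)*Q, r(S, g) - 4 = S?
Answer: 505791 + √3667810 ≈ 5.0771e+5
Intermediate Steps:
r(S, g) = 4 + S
E(Q, B) = -351*Q (E(Q, B) = ((4 - 17) - 338)*Q = (-13 - 338)*Q = -351*Q)
X = √3667810 ≈ 1915.2
X - E(11*131, 1249) = √3667810 - (-351)*11*131 = √3667810 - (-351)*1441 = √3667810 - 1*(-505791) = √3667810 + 505791 = 505791 + √3667810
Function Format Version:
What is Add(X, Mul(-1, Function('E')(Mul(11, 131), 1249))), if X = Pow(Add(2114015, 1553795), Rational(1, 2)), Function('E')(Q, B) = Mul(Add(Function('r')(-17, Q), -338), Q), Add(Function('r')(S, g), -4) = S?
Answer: Add(505791, Pow(3667810, Rational(1, 2))) ≈ 5.0771e+5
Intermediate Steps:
Function('r')(S, g) = Add(4, S)
Function('E')(Q, B) = Mul(-351, Q) (Function('E')(Q, B) = Mul(Add(Add(4, -17), -338), Q) = Mul(Add(-13, -338), Q) = Mul(-351, Q))
X = Pow(3667810, Rational(1, 2)) ≈ 1915.2
Add(X, Mul(-1, Function('E')(Mul(11, 131), 1249))) = Add(Pow(3667810, Rational(1, 2)), Mul(-1, Mul(-351, Mul(11, 131)))) = Add(Pow(3667810, Rational(1, 2)), Mul(-1, Mul(-351, 1441))) = Add(Pow(3667810, Rational(1, 2)), Mul(-1, -505791)) = Add(Pow(3667810, Rational(1, 2)), 505791) = Add(505791, Pow(3667810, Rational(1, 2)))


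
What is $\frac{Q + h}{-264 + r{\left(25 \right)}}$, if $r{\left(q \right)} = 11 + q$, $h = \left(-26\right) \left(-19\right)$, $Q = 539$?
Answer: $- \frac{1033}{228} \approx -4.5307$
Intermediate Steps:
$h = 494$
$\frac{Q + h}{-264 + r{\left(25 \right)}} = \frac{539 + 494}{-264 + \left(11 + 25\right)} = \frac{1033}{-264 + 36} = \frac{1033}{-228} = 1033 \left(- \frac{1}{228}\right) = - \frac{1033}{228}$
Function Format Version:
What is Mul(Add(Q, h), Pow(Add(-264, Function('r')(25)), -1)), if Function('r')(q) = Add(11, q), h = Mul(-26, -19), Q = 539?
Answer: Rational(-1033, 228) ≈ -4.5307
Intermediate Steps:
h = 494
Mul(Add(Q, h), Pow(Add(-264, Function('r')(25)), -1)) = Mul(Add(539, 494), Pow(Add(-264, Add(11, 25)), -1)) = Mul(1033, Pow(Add(-264, 36), -1)) = Mul(1033, Pow(-228, -1)) = Mul(1033, Rational(-1, 228)) = Rational(-1033, 228)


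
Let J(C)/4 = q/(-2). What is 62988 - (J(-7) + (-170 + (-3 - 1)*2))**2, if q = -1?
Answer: 32012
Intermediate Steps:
J(C) = 2 (J(C) = 4*(-1/(-2)) = 4*(-1*(-1/2)) = 4*(1/2) = 2)
62988 - (J(-7) + (-170 + (-3 - 1)*2))**2 = 62988 - (2 + (-170 + (-3 - 1)*2))**2 = 62988 - (2 + (-170 - 4*2))**2 = 62988 - (2 + (-170 - 8))**2 = 62988 - (2 - 178)**2 = 62988 - 1*(-176)**2 = 62988 - 1*30976 = 62988 - 30976 = 32012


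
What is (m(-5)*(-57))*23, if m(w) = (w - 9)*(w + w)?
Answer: -183540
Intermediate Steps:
m(w) = 2*w*(-9 + w) (m(w) = (-9 + w)*(2*w) = 2*w*(-9 + w))
(m(-5)*(-57))*23 = ((2*(-5)*(-9 - 5))*(-57))*23 = ((2*(-5)*(-14))*(-57))*23 = (140*(-57))*23 = -7980*23 = -183540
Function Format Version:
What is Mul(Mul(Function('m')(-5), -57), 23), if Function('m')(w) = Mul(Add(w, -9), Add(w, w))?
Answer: -183540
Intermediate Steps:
Function('m')(w) = Mul(2, w, Add(-9, w)) (Function('m')(w) = Mul(Add(-9, w), Mul(2, w)) = Mul(2, w, Add(-9, w)))
Mul(Mul(Function('m')(-5), -57), 23) = Mul(Mul(Mul(2, -5, Add(-9, -5)), -57), 23) = Mul(Mul(Mul(2, -5, -14), -57), 23) = Mul(Mul(140, -57), 23) = Mul(-7980, 23) = -183540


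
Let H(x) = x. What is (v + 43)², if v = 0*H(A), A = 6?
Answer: 1849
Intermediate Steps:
v = 0 (v = 0*6 = 0)
(v + 43)² = (0 + 43)² = 43² = 1849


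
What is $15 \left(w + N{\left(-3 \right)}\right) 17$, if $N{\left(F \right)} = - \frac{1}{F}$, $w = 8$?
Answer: $2125$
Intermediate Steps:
$15 \left(w + N{\left(-3 \right)}\right) 17 = 15 \left(8 - \frac{1}{-3}\right) 17 = 15 \left(8 - - \frac{1}{3}\right) 17 = 15 \left(8 + \frac{1}{3}\right) 17 = 15 \cdot \frac{25}{3} \cdot 17 = 125 \cdot 17 = 2125$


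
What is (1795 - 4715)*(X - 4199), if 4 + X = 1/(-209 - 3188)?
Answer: 41690568640/3397 ≈ 1.2273e+7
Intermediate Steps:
X = -13589/3397 (X = -4 + 1/(-209 - 3188) = -4 + 1/(-3397) = -4 - 1/3397 = -13589/3397 ≈ -4.0003)
(1795 - 4715)*(X - 4199) = (1795 - 4715)*(-13589/3397 - 4199) = -2920*(-14277592/3397) = 41690568640/3397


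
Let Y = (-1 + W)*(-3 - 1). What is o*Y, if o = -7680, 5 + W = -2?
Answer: -245760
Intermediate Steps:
W = -7 (W = -5 - 2 = -7)
Y = 32 (Y = (-1 - 7)*(-3 - 1) = -8*(-4) = 32)
o*Y = -7680*32 = -245760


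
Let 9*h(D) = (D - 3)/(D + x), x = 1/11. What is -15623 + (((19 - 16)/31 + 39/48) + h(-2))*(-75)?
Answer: -491000479/31248 ≈ -15713.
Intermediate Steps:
x = 1/11 (x = 1*(1/11) = 1/11 ≈ 0.090909)
h(D) = (-3 + D)/(9*(1/11 + D)) (h(D) = ((D - 3)/(D + 1/11))/9 = ((-3 + D)/(1/11 + D))/9 = (-3 + D)/(9*(1/11 + D)))
-15623 + (((19 - 16)/31 + 39/48) + h(-2))*(-75) = -15623 + (((19 - 16)/31 + 39/48) + 11*(-3 - 2)/(9*(1 + 11*(-2))))*(-75) = -15623 + ((3*(1/31) + 39*(1/48)) + (11/9)*(-5)/(1 - 22))*(-75) = -15623 + ((3/31 + 13/16) + (11/9)*(-5)/(-21))*(-75) = -15623 + (451/496 + (11/9)*(-1/21)*(-5))*(-75) = -15623 + (451/496 + 55/189)*(-75) = -15623 + (112519/93744)*(-75) = -15623 - 2812975/31248 = -491000479/31248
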